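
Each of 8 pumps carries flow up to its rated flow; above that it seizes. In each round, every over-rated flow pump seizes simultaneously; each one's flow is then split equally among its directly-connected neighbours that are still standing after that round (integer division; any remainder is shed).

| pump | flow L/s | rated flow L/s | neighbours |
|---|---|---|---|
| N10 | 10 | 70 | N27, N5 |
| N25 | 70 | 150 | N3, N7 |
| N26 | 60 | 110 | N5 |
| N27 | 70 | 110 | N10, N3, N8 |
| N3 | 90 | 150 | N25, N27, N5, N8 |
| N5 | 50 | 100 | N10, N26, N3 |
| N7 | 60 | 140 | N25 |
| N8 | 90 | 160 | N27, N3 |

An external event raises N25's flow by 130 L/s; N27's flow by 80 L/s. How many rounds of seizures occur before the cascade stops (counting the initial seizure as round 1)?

4

Round 1 — N25 at 200 > 150; N27 at 150 > 110. N25, N27 seize.
  N25 sheds 200 L/s to N3, N7: 100 each.
    N3: 90+100 = 190 > 150
    N7: 60+100 = 160 > 140
  N27 sheds 150 L/s to N10, N3, N8: 50 each.
    N10: 10+50 = 60 ≤ 70
    N3: 190+50 = 240 > 150
    N8: 90+50 = 140 ≤ 160
Round 2 — N3, N7 seize.
  N3 sheds 240 L/s to N5, N8: 120 each.
    N5: 50+120 = 170 > 100
    N8: 140+120 = 260 > 160
  N7 sheds 160 L/s: no online neighbours, lost.
Round 3 — N5, N8 seize.
  N5 sheds 170 L/s to N10, N26: 85 each.
    N10: 60+85 = 145 > 70
    N26: 60+85 = 145 > 110
  N8 sheds 260 L/s: no online neighbours, lost.
Round 4 — N10, N26 seize.
  N10 sheds 145 L/s: no online neighbours, lost.
  N26 sheds 145 L/s: no online neighbours, lost.
No further seizures.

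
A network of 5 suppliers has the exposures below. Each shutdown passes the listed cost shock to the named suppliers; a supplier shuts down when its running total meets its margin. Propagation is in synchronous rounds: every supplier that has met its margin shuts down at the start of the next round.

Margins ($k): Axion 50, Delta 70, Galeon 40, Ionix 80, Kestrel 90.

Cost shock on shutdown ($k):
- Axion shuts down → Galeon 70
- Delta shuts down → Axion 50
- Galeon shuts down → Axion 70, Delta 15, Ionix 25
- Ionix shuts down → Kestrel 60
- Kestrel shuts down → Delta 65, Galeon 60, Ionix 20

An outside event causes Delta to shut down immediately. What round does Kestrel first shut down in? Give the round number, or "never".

never

Round 1 — Delta shuts down (initial).
  Axion: +50 → 50 ≥ 50
Round 2 — Axion shuts down.
  Galeon: +70 → 70 ≥ 40
Round 3 — Galeon shuts down.
  Ionix: +25 → 25 < 80
No further shutdowns.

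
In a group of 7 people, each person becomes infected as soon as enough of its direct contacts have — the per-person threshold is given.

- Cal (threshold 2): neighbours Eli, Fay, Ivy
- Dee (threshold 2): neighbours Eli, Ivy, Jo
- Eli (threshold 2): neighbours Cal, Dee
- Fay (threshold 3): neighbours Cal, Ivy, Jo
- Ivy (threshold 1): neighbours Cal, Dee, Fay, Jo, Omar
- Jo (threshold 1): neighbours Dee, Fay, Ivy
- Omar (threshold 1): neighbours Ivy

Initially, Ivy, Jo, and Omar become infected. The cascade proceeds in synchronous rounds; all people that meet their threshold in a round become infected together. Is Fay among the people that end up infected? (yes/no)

no

Round 1 — Ivy, Jo, Omar become infected (initial).
Round 2 — checking thresholds:
  Cal: 1 of 3 neighbours < 2, holds.
  Dee: 2 of 3 neighbours ≥ 2, becomes infected.
  Fay: 2 of 3 neighbours < 3, holds.
Round 3 — no new infections; cascade stops.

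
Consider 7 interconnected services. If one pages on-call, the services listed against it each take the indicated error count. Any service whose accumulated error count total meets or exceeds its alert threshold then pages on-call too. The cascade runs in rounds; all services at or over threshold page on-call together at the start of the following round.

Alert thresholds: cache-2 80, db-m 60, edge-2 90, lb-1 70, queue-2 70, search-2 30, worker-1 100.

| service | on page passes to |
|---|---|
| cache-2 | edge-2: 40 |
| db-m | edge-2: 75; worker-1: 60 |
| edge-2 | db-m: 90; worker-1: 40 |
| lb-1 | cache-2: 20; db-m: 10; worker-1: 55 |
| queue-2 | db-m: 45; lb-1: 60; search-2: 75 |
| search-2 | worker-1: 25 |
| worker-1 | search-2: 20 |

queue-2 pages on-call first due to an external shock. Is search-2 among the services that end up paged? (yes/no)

yes

Round 1 — queue-2 pages on-call (initial).
  db-m: +45 → 45 < 60
  lb-1: +60 → 60 < 70
  search-2: +75 → 75 ≥ 30
Round 2 — search-2 pages on-call.
  worker-1: +25 → 25 < 100
No further pages.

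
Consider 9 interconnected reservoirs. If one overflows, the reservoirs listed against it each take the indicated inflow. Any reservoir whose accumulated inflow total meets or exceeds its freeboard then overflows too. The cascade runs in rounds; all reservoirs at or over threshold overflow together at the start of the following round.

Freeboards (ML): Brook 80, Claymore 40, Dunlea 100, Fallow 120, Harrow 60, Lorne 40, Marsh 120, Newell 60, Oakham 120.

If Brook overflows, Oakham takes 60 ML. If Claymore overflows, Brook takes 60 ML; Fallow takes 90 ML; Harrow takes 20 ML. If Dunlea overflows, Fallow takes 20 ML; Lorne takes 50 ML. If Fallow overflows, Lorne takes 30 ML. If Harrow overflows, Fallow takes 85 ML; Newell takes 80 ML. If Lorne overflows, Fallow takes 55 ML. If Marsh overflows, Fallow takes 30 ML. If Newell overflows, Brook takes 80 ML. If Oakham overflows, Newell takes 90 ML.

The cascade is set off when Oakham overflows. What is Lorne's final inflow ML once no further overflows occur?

0

Round 1 — Oakham overflows (initial).
  Newell: +90 → 90 ≥ 60
Round 2 — Newell overflows.
  Brook: +80 → 80 ≥ 80
Round 3 — Brook overflows.
No further overflows.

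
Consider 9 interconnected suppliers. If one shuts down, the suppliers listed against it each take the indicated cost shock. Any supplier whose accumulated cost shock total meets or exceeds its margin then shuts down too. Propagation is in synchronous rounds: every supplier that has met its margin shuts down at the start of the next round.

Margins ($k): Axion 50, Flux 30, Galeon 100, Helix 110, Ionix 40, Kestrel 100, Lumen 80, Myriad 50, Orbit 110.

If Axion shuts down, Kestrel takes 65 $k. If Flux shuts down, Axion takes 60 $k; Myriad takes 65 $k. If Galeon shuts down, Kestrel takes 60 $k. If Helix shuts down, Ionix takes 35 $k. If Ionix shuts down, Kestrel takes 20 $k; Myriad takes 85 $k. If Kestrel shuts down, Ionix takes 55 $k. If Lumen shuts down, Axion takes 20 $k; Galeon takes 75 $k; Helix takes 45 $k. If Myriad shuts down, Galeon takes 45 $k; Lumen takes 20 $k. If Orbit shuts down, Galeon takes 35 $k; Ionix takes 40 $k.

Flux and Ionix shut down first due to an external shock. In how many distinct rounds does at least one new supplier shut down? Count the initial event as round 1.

2

Round 1 — Flux, Ionix shut down (initial).
  Axion: +60 → 60 ≥ 50
  Kestrel: +20 → 20 < 100
  Myriad: +65+85 → 150 ≥ 50
Round 2 — Axion, Myriad shut down.
  Galeon: +45 → 45 < 100
  Kestrel: +65 → 85 < 100
  Lumen: +20 → 20 < 80
No further shutdowns.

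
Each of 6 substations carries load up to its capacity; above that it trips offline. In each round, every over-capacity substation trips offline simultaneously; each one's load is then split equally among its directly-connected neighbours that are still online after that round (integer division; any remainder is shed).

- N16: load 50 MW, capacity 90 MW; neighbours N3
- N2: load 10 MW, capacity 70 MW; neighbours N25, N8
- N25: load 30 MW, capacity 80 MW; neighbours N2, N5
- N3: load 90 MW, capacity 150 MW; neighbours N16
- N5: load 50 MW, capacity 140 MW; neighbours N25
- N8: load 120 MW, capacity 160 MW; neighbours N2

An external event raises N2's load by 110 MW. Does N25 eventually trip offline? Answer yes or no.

yes

Round 1 — N2 at 120 > 70. N2 trips offline.
  N2 sheds 120 MW to N25, N8: 60 each.
    N25: 30+60 = 90 > 80
    N8: 120+60 = 180 > 160
Round 2 — N25, N8 trip offline.
  N25 sheds 90 MW to N5: 90 each.
    N5: 50+90 = 140 ≤ 140
  N8 sheds 180 MW: no online neighbours, lost.
No further trips.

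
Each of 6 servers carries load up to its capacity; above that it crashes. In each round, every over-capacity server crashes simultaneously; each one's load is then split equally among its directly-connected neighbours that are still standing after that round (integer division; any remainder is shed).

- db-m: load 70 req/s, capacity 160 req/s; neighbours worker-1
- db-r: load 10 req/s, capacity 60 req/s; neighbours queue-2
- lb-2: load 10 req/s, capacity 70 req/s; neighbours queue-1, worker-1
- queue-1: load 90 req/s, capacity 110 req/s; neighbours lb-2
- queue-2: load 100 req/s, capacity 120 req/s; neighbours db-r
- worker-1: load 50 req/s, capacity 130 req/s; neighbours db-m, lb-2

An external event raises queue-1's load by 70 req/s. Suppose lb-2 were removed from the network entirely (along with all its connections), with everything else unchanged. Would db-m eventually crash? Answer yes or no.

With lb-2 removed:
Round 1 — queue-1 at 160 > 110. queue-1 crashes.
  queue-1 sheds 160 req/s: no online neighbours, lost.
No further crashes.

no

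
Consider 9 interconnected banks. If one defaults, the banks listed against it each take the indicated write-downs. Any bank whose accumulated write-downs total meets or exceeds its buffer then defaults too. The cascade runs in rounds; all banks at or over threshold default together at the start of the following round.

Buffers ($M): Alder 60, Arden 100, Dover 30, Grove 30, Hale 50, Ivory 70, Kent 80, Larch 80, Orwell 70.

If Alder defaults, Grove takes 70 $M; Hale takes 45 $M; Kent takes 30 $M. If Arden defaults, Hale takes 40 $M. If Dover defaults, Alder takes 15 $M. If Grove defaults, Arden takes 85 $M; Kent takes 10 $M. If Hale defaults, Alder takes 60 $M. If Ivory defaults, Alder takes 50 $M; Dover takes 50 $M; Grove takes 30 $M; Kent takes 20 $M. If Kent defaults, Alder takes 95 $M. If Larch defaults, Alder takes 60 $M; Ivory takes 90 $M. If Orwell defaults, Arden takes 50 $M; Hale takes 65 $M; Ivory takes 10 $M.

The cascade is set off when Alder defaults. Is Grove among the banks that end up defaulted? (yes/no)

Round 1 — Alder defaults (initial).
  Grove: +70 → 70 ≥ 30
  Hale: +45 → 45 < 50
  Kent: +30 → 30 < 80
Round 2 — Grove defaults.
  Arden: +85 → 85 < 100
  Kent: +10 → 40 < 80
No further defaults.

yes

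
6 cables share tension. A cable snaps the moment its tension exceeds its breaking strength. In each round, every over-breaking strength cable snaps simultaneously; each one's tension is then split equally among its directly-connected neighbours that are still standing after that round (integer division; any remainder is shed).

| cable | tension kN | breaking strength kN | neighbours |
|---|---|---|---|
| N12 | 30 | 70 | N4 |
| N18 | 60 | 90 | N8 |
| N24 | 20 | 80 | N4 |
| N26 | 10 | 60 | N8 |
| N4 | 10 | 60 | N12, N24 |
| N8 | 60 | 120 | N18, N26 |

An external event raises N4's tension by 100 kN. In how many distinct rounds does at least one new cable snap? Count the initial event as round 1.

2

Round 1 — N4 at 110 > 60. N4 snaps.
  N4 sheds 110 kN to N12, N24: 55 each.
    N12: 30+55 = 85 > 70
    N24: 20+55 = 75 ≤ 80
Round 2 — N12 snaps.
  N12 sheds 85 kN: no online neighbours, lost.
No further breaks.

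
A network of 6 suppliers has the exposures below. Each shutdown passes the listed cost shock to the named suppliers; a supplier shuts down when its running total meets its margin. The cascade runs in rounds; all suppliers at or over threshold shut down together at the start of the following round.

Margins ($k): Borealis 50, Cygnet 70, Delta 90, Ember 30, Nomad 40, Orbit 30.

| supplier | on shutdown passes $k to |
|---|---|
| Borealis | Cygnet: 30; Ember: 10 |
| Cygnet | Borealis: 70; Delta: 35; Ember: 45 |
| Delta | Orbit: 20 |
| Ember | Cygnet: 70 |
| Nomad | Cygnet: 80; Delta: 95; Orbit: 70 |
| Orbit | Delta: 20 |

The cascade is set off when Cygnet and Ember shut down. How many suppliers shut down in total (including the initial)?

Round 1 — Cygnet, Ember shut down (initial).
  Borealis: +70 → 70 ≥ 50
  Delta: +35 → 35 < 90
Round 2 — Borealis shuts down.
No further shutdowns.

3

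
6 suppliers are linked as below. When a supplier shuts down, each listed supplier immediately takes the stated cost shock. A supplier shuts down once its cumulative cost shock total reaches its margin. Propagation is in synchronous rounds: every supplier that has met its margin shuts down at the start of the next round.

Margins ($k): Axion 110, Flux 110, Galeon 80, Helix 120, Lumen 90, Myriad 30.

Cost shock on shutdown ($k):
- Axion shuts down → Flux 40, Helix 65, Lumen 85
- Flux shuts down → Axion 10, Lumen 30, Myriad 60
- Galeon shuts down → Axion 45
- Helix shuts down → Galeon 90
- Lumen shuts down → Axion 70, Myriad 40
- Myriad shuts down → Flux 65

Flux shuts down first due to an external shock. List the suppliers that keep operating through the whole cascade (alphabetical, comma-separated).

Axion, Galeon, Helix, Lumen

Round 1 — Flux shuts down (initial).
  Axion: +10 → 10 < 110
  Lumen: +30 → 30 < 90
  Myriad: +60 → 60 ≥ 30
Round 2 — Myriad shuts down.
No further shutdowns.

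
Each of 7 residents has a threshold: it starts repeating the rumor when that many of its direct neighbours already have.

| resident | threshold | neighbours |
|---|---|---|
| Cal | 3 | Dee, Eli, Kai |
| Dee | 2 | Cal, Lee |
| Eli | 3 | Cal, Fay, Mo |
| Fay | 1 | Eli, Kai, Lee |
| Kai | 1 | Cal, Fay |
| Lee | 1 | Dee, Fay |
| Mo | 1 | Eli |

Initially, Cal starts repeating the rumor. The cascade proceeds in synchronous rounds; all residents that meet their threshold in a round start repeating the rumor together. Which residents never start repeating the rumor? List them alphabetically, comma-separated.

Round 1 — Cal starts repeating the rumor (initial).
Round 2 — checking thresholds:
  Dee: 1 of 2 neighbours < 2, holds.
  Eli: 1 of 3 neighbours < 3, holds.
  Kai: 1 of 2 neighbours ≥ 1, starts repeating the rumor.
Round 3 — checking thresholds:
  Dee: 1 of 2 neighbours < 2, holds.
  Eli: 1 of 3 neighbours < 3, holds.
  Fay: 1 of 3 neighbours ≥ 1, starts repeating the rumor.
Round 4 — checking thresholds:
  Dee: 1 of 2 neighbours < 2, holds.
  Eli: 2 of 3 neighbours < 3, holds.
  Lee: 1 of 2 neighbours ≥ 1, starts repeating the rumor.
Round 5 — checking thresholds:
  Dee: 2 of 2 neighbours ≥ 2, starts repeating the rumor.
  Eli: 2 of 3 neighbours < 3, holds.
Round 6 — no new spreads; cascade stops.

Eli, Mo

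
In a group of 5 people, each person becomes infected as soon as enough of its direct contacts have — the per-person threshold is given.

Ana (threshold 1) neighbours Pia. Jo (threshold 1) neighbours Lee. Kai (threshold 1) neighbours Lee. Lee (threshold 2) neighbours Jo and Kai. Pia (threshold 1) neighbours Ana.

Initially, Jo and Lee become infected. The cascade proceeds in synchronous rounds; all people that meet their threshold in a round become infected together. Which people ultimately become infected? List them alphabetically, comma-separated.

Round 1 — Jo, Lee become infected (initial).
Round 2 — checking thresholds:
  Kai: 1 of 1 neighbours ≥ 1, becomes infected.
Round 3 — no new infections; cascade stops.

Jo, Kai, Lee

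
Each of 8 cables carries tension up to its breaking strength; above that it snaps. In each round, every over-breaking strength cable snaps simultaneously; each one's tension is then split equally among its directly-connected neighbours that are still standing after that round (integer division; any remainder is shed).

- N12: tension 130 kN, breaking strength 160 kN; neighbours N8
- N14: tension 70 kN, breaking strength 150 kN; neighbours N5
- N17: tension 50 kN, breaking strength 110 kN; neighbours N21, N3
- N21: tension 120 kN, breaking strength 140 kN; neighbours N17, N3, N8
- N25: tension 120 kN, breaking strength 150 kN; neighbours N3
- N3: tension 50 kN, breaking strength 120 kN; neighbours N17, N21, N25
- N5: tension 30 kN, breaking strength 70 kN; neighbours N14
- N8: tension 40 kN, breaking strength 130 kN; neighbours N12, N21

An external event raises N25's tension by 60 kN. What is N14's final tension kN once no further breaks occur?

Round 1 — N25 at 180 > 150. N25 snaps.
  N25 sheds 180 kN to N3: 180 each.
    N3: 50+180 = 230 > 120
Round 2 — N3 snaps.
  N3 sheds 230 kN to N17, N21: 115 each.
    N17: 50+115 = 165 > 110
    N21: 120+115 = 235 > 140
Round 3 — N17, N21 snap.
  N17 sheds 165 kN: no online neighbours, lost.
  N21 sheds 235 kN to N8: 235 each.
    N8: 40+235 = 275 > 130
Round 4 — N8 snaps.
  N8 sheds 275 kN to N12: 275 each.
    N12: 130+275 = 405 > 160
Round 5 — N12 snaps.
  N12 sheds 405 kN: no online neighbours, lost.
No further breaks.

70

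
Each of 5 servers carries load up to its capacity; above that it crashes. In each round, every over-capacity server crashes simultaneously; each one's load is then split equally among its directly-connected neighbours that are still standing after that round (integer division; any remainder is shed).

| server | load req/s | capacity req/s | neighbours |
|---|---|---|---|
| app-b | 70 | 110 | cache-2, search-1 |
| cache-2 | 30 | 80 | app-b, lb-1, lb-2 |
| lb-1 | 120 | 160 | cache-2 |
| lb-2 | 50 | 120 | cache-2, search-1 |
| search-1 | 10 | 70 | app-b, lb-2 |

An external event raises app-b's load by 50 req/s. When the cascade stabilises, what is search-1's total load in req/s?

Round 1 — app-b at 120 > 110. app-b crashes.
  app-b sheds 120 req/s to cache-2, search-1: 60 each.
    cache-2: 30+60 = 90 > 80
    search-1: 10+60 = 70 ≤ 70
Round 2 — cache-2 crashes.
  cache-2 sheds 90 req/s to lb-1, lb-2: 45 each.
    lb-1: 120+45 = 165 > 160
    lb-2: 50+45 = 95 ≤ 120
Round 3 — lb-1 crashes.
  lb-1 sheds 165 req/s: no online neighbours, lost.
No further crashes.

70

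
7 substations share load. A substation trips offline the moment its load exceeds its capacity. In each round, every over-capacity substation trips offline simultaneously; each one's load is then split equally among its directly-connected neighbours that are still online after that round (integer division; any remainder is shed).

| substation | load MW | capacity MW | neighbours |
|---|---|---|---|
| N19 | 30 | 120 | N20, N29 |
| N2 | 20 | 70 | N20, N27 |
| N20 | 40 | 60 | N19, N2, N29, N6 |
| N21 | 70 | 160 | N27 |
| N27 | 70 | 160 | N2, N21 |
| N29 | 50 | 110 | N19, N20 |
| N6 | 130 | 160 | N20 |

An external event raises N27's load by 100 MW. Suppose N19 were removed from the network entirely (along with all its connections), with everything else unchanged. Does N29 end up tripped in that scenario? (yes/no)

yes

With N19 removed:
Round 1 — N27 at 170 > 160. N27 trips offline.
  N27 sheds 170 MW to N2, N21: 85 each.
    N2: 20+85 = 105 > 70
    N21: 70+85 = 155 ≤ 160
Round 2 — N2 trips offline.
  N2 sheds 105 MW to N20: 105 each.
    N20: 40+105 = 145 > 60
Round 3 — N20 trips offline.
  N20 sheds 145 MW to N29, N6: 72 each (1 lost).
    N29: 50+72 = 122 > 110
    N6: 130+72 = 202 > 160
Round 4 — N29, N6 trip offline.
  N29 sheds 122 MW: no online neighbours, lost.
  N6 sheds 202 MW: no online neighbours, lost.
No further trips.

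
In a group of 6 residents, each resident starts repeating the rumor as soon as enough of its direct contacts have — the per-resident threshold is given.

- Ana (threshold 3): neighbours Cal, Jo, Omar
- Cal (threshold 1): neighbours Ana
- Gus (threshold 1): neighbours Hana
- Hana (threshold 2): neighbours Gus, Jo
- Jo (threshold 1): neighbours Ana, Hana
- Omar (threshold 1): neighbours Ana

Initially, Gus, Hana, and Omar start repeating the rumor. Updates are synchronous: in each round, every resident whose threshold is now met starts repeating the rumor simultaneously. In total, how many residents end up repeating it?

Round 1 — Gus, Hana, Omar start repeating the rumor (initial).
Round 2 — checking thresholds:
  Ana: 1 of 3 neighbours < 3, below threshold.
  Jo: 1 of 2 neighbours ≥ 1, starts repeating the rumor.
Round 3 — no new spreads; cascade stops.

4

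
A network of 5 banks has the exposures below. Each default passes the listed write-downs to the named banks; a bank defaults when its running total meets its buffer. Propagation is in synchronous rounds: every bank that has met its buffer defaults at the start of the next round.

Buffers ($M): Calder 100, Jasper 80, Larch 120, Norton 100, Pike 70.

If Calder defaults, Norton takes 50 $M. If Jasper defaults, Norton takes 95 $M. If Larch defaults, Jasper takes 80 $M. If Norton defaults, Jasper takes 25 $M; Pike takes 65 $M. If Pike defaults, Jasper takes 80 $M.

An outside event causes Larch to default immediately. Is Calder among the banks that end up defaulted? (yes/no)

no

Round 1 — Larch defaults (initial).
  Jasper: +80 → 80 ≥ 80
Round 2 — Jasper defaults.
  Norton: +95 → 95 < 100
No further defaults.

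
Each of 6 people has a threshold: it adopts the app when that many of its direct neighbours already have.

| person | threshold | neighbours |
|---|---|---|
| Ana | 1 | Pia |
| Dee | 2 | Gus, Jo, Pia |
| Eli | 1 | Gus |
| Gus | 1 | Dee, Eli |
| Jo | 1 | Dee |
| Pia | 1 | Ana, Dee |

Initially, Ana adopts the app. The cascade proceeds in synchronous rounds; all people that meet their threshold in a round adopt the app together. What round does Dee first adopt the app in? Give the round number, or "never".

never

Round 1 — Ana adopts the app (initial).
Round 2 — checking thresholds:
  Pia: 1 of 2 neighbours ≥ 1, adopts the app.
Round 3 — no new adoptions; cascade stops.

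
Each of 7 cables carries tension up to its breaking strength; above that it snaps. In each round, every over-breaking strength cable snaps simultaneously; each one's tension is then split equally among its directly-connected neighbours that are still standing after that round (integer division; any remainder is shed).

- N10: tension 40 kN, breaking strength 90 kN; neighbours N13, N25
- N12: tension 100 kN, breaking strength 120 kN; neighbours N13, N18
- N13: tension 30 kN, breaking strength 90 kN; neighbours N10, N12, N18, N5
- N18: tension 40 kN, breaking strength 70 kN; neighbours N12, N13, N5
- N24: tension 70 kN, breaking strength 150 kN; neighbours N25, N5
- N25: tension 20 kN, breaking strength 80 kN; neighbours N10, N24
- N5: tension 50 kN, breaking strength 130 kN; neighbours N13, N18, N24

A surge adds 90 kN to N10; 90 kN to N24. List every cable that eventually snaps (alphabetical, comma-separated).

N10, N12, N13, N18, N24, N25, N5

Round 1 — N10 at 130 > 90; N24 at 160 > 150. N10, N24 snap.
  N10 sheds 130 kN to N13, N25: 65 each.
    N13: 30+65 = 95 > 90
    N25: 20+65 = 85 > 80
  N24 sheds 160 kN to N25, N5: 80 each.
    N25: 85+80 = 165 > 80
    N5: 50+80 = 130 ≤ 130
Round 2 — N13, N25 snap.
  N13 sheds 95 kN to N12, N18, N5: 31 each (2 lost).
    N12: 100+31 = 131 > 120
    N18: 40+31 = 71 > 70
    N5: 130+31 = 161 > 130
  N25 sheds 165 kN: no online neighbours, lost.
Round 3 — N12, N18, N5 snap.
  N12 sheds 131 kN: no online neighbours, lost.
  N18 sheds 71 kN: no online neighbours, lost.
  N5 sheds 161 kN: no online neighbours, lost.
No further breaks.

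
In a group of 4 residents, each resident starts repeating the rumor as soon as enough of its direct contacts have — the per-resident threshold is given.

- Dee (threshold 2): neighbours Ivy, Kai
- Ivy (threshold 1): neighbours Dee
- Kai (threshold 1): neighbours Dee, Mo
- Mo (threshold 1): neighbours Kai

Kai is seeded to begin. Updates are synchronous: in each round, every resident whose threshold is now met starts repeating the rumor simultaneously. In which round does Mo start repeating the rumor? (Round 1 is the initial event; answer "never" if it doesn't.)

2

Round 1 — Kai starts repeating the rumor (initial).
Round 2 — checking thresholds:
  Dee: 1 of 2 neighbours < 2, holds.
  Mo: 1 of 1 neighbours ≥ 1, starts repeating the rumor.
Round 3 — no new spreads; cascade stops.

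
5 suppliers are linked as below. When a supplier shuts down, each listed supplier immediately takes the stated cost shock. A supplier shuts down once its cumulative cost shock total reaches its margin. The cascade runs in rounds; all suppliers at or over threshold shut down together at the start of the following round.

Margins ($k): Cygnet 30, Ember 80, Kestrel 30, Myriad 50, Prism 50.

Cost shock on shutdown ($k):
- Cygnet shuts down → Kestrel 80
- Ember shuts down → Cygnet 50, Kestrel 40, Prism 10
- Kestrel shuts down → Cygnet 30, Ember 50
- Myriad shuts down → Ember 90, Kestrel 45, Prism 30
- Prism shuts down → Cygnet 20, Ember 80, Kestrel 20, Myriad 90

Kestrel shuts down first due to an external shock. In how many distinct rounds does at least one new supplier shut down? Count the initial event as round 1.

2

Round 1 — Kestrel shuts down (initial).
  Cygnet: +30 → 30 ≥ 30
  Ember: +50 → 50 < 80
Round 2 — Cygnet shuts down.
No further shutdowns.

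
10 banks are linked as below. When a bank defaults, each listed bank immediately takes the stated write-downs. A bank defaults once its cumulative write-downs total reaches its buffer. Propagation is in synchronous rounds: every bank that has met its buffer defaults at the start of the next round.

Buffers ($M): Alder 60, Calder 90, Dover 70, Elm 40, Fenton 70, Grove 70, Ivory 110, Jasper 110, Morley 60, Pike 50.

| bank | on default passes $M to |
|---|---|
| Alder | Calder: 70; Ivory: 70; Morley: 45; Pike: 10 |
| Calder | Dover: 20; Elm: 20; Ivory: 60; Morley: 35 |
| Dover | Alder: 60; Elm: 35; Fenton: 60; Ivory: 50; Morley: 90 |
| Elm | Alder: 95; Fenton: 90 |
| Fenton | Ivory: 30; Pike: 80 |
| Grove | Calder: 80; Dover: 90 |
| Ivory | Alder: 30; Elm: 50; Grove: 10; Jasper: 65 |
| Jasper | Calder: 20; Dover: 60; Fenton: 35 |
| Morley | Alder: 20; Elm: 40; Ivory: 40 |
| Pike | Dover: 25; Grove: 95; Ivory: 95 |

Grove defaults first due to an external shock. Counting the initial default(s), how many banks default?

9

Round 1 — Grove defaults (initial).
  Calder: +80 → 80 < 90
  Dover: +90 → 90 ≥ 70
Round 2 — Dover defaults.
  Alder: +60 → 60 ≥ 60
  Elm: +35 → 35 < 40
  Fenton: +60 → 60 < 70
  Ivory: +50 → 50 < 110
  Morley: +90 → 90 ≥ 60
Round 3 — Alder, Morley default.
  Calder: +70 → 150 ≥ 90
  Elm: +40 → 75 ≥ 40
  Ivory: +70+40 → 160 ≥ 110
  Pike: +10 → 10 < 50
Round 4 — Calder, Elm, Ivory default.
  Fenton: +90 → 150 ≥ 70
  Jasper: +65 → 65 < 110
Round 5 — Fenton defaults.
  Pike: +80 → 90 ≥ 50
Round 6 — Pike defaults.
No further defaults.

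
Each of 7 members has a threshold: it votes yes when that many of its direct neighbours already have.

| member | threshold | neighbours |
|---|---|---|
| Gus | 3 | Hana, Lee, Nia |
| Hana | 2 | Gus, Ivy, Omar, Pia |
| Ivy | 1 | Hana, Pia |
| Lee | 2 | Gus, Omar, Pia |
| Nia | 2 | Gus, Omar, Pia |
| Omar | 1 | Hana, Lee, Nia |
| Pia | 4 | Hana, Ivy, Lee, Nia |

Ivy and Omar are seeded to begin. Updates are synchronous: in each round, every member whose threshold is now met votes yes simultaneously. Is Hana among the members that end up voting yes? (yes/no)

yes

Round 1 — Ivy, Omar vote yes (initial).
Round 2 — checking thresholds:
  Hana: 2 of 4 neighbours ≥ 2, votes yes.
  Lee: 1 of 3 neighbours < 2, not yet.
  Nia: 1 of 3 neighbours < 2, not yet.
  Pia: 1 of 4 neighbours < 4, not yet.
Round 3 — no new yes votes; cascade stops.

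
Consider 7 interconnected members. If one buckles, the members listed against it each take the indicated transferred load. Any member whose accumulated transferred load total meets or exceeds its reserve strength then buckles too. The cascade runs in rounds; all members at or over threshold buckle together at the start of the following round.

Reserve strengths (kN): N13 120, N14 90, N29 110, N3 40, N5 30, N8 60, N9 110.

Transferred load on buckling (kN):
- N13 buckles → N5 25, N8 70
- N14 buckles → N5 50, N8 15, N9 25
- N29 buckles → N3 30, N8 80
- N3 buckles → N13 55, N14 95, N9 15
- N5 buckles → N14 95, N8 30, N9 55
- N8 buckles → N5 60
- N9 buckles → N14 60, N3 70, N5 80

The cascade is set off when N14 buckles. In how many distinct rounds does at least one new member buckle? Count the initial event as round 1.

Round 1 — N14 buckles (initial).
  N5: +50 → 50 ≥ 30
  N8: +15 → 15 < 60
  N9: +25 → 25 < 110
Round 2 — N5 buckles.
  N8: +30 → 45 < 60
  N9: +55 → 80 < 110
No further bucklings.

2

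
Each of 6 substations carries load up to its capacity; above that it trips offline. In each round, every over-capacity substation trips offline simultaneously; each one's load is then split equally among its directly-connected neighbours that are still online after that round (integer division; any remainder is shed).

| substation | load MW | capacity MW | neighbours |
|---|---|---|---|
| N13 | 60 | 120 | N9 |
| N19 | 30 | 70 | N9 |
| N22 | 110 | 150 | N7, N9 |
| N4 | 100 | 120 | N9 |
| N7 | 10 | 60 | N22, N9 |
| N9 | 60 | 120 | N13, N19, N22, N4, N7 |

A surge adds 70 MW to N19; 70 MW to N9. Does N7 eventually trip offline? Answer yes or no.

Round 1 — N19 at 100 > 70; N9 at 130 > 120. N19, N9 trip offline.
  N19 sheds 100 MW: no online neighbours, lost.
  N9 sheds 130 MW to N13, N22, N4, N7: 32 each (2 lost).
    N13: 60+32 = 92 ≤ 120
    N22: 110+32 = 142 ≤ 150
    N4: 100+32 = 132 > 120
    N7: 10+32 = 42 ≤ 60
Round 2 — N4 trips offline.
  N4 sheds 132 MW: no online neighbours, lost.
No further trips.

no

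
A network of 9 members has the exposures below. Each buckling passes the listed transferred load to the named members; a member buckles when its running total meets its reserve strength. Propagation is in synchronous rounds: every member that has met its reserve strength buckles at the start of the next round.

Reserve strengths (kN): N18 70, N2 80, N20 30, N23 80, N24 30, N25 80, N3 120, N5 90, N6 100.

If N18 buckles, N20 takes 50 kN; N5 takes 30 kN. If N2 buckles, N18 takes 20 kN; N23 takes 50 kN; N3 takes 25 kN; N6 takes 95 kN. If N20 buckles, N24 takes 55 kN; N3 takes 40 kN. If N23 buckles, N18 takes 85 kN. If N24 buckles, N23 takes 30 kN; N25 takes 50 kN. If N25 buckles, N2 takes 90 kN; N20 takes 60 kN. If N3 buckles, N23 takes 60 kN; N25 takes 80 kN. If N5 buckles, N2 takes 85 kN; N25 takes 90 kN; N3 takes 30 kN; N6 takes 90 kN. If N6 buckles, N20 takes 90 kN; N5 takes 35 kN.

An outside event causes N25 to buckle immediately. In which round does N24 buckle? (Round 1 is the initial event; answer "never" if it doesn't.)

Round 1 — N25 buckles (initial).
  N2: +90 → 90 ≥ 80
  N20: +60 → 60 ≥ 30
Round 2 — N2, N20 buckle.
  N18: +20 → 20 < 70
  N23: +50 → 50 < 80
  N24: +55 → 55 ≥ 30
  N3: +25+40 → 65 < 120
  N6: +95 → 95 < 100
Round 3 — N24 buckles.
  N23: +30 → 80 ≥ 80
Round 4 — N23 buckles.
  N18: +85 → 105 ≥ 70
Round 5 — N18 buckles.
  N5: +30 → 30 < 90
No further bucklings.

3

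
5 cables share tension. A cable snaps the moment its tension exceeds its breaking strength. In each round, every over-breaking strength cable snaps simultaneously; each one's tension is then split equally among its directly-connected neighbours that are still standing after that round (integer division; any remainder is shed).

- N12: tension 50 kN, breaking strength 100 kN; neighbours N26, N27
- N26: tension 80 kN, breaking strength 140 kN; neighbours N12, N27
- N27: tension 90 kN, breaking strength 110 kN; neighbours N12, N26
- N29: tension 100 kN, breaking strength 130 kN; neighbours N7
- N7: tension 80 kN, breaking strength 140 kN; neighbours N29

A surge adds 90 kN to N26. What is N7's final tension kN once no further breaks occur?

80

Round 1 — N26 at 170 > 140. N26 snaps.
  N26 sheds 170 kN to N12, N27: 85 each.
    N12: 50+85 = 135 > 100
    N27: 90+85 = 175 > 110
Round 2 — N12, N27 snap.
  N12 sheds 135 kN: no online neighbours, lost.
  N27 sheds 175 kN: no online neighbours, lost.
No further breaks.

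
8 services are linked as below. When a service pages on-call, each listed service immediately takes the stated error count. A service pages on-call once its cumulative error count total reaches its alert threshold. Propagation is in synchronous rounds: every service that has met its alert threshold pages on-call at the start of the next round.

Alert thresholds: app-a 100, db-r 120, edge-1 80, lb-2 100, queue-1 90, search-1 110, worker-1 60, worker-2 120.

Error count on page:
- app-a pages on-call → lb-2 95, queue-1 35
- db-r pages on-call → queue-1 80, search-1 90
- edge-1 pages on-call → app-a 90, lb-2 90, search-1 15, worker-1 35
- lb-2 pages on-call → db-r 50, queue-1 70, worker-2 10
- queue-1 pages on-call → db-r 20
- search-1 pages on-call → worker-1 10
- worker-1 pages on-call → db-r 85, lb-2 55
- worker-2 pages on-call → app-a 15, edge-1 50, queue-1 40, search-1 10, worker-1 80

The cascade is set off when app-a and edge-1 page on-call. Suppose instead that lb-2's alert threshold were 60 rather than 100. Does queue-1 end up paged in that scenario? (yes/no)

yes

With lb-2's alert threshold at 60:
Round 1 — app-a, edge-1 page on-call (initial).
  lb-2: +95+90 → 185 ≥ 60
  queue-1: +35 → 35 < 90
  search-1: +15 → 15 < 110
  worker-1: +35 → 35 < 60
Round 2 — lb-2 pages on-call.
  db-r: +50 → 50 < 120
  queue-1: +70 → 105 ≥ 90
  worker-2: +10 → 10 < 120
Round 3 — queue-1 pages on-call.
  db-r: +20 → 70 < 120
No further pages.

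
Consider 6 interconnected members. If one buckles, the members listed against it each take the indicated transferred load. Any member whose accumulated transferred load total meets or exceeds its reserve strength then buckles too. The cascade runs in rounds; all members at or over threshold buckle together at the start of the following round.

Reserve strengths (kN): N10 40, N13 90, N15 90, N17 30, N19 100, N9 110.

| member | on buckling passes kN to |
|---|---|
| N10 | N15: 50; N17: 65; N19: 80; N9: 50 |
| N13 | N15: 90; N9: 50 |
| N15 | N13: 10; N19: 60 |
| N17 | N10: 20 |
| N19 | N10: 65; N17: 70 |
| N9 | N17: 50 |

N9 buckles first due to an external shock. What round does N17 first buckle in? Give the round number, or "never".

2

Round 1 — N9 buckles (initial).
  N17: +50 → 50 ≥ 30
Round 2 — N17 buckles.
  N10: +20 → 20 < 40
No further bucklings.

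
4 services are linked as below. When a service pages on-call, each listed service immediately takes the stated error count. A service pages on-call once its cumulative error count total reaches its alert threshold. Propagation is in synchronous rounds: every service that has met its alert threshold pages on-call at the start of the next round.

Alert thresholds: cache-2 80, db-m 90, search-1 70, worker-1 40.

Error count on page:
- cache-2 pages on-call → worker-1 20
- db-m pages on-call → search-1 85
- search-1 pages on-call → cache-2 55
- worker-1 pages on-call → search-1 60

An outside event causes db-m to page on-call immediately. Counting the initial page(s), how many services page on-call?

2

Round 1 — db-m pages on-call (initial).
  search-1: +85 → 85 ≥ 70
Round 2 — search-1 pages on-call.
  cache-2: +55 → 55 < 80
No further pages.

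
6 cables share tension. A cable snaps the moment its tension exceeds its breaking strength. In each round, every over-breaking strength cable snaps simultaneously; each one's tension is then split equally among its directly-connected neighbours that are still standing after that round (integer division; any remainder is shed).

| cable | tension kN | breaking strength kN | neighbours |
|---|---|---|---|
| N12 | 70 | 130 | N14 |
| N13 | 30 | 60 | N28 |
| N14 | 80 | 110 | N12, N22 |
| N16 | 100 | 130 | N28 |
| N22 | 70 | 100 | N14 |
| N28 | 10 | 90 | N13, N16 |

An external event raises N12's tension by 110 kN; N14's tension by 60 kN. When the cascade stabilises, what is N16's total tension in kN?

Round 1 — N12 at 180 > 130; N14 at 140 > 110. N12, N14 snap.
  N12 sheds 180 kN: no online neighbours, lost.
  N14 sheds 140 kN to N22: 140 each.
    N22: 70+140 = 210 > 100
Round 2 — N22 snaps.
  N22 sheds 210 kN: no online neighbours, lost.
No further breaks.

100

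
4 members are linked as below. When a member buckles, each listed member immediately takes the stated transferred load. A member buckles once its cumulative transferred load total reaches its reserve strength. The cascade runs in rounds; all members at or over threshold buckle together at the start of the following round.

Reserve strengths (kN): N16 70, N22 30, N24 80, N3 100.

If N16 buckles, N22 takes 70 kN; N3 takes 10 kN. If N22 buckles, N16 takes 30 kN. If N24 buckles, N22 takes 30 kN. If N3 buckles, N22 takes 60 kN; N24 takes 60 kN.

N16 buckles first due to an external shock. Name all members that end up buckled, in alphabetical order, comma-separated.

Round 1 — N16 buckles (initial).
  N22: +70 → 70 ≥ 30
  N3: +10 → 10 < 100
Round 2 — N22 buckles.
No further bucklings.

N16, N22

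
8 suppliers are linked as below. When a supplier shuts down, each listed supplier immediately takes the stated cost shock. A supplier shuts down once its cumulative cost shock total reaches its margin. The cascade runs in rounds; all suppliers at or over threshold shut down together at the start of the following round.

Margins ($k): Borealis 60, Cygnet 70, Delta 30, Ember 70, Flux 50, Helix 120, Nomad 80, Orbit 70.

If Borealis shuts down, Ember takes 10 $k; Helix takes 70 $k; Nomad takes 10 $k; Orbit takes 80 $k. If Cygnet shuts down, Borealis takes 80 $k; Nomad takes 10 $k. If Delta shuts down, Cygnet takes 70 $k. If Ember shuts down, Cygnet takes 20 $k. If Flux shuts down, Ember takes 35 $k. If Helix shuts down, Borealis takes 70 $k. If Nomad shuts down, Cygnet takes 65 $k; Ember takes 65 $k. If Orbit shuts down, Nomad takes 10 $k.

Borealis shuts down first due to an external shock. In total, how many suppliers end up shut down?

Round 1 — Borealis shuts down (initial).
  Ember: +10 → 10 < 70
  Helix: +70 → 70 < 120
  Nomad: +10 → 10 < 80
  Orbit: +80 → 80 ≥ 70
Round 2 — Orbit shuts down.
  Nomad: +10 → 20 < 80
No further shutdowns.

2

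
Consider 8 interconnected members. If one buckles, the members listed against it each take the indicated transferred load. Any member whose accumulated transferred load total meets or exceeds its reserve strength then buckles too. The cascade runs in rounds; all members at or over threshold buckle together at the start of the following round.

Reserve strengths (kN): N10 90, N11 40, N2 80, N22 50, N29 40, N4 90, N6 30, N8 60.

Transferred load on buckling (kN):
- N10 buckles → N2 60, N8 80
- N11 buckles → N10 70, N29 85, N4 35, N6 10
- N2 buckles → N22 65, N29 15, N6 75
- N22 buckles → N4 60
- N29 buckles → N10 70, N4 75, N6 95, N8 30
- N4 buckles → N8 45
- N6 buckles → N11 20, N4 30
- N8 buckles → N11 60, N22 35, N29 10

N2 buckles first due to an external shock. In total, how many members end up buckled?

4

Round 1 — N2 buckles (initial).
  N22: +65 → 65 ≥ 50
  N29: +15 → 15 < 40
  N6: +75 → 75 ≥ 30
Round 2 — N22, N6 buckle.
  N11: +20 → 20 < 40
  N4: +60+30 → 90 ≥ 90
Round 3 — N4 buckles.
  N8: +45 → 45 < 60
No further bucklings.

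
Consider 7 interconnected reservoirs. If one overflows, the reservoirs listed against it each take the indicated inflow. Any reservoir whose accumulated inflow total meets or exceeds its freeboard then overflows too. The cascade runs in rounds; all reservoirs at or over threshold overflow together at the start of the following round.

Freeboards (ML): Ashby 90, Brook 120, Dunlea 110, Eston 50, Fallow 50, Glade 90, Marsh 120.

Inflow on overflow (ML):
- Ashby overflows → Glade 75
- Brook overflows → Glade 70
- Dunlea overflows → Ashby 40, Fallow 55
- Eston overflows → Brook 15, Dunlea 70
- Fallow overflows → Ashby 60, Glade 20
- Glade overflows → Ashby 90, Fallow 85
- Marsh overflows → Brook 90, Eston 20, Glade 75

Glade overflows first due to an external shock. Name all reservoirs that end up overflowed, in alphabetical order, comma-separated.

Round 1 — Glade overflows (initial).
  Ashby: +90 → 90 ≥ 90
  Fallow: +85 → 85 ≥ 50
Round 2 — Ashby, Fallow overflow.
No further overflows.

Ashby, Fallow, Glade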